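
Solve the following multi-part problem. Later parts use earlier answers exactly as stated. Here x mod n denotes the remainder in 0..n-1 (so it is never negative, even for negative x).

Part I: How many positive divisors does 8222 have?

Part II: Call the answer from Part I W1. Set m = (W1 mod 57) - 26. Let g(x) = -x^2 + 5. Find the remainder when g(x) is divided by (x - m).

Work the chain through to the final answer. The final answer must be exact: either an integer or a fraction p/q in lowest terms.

-479

Part I: 8222 = 2 * 4111; number of divisors = (1+1) * (1+1) = 4; answer 4
Part II: W1 = 4; m = -22; remainder = value at the root: -1*(-22)^2 + 5 = (-484) + (5) = -479; answer -479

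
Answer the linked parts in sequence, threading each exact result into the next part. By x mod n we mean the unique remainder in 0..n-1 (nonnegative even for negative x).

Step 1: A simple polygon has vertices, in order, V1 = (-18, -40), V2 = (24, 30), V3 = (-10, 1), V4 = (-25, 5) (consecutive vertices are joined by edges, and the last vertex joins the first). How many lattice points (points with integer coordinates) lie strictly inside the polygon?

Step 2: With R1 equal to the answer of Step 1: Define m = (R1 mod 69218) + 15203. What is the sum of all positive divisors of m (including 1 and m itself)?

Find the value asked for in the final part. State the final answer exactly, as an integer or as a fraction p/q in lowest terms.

41664

Step 1: cross terms: (-18*30 - 24*-40)=420, (24*1 - -10*30)=324, (-10*5 - -25*1)=-25, (-25*-40 - -18*5)=1090; twice the area = |1809| = 1809; area = 1809/2; boundary points = 14 + 1 + 1 + 1 = 17; strictly interior points = area - boundary/2 + 1 = 897; answer 897
Step 2: R1 = 897; m = 16100; 16100 = 2^2 * 5^2 * 7 * 23; sigma = (1 + 2 + 4) * (1 + 5 + 25) * (1 + 7) * (1 + 23) = 7 * 31 * 8 * 24 = 41664; answer 41664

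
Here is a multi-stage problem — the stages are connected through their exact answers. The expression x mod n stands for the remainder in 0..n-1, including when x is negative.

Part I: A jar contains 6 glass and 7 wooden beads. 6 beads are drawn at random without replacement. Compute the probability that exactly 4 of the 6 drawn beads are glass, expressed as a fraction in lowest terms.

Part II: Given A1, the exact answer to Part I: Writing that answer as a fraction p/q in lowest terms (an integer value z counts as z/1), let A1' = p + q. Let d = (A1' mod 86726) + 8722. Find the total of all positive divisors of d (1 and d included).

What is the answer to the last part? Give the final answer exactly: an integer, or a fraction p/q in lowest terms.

13552

Part I: total draws C(13,6) = 1716; favorable C(6,4)*C(7,2) = 315; P = 105/572; answer 105/572
Part II: A1 = 105/572; threaded value p + q = 677; d = 9399; 9399 = 3 * 13 * 241; sigma = (1 + 3) * (1 + 13) * (1 + 241) = 4 * 14 * 242 = 13552; answer 13552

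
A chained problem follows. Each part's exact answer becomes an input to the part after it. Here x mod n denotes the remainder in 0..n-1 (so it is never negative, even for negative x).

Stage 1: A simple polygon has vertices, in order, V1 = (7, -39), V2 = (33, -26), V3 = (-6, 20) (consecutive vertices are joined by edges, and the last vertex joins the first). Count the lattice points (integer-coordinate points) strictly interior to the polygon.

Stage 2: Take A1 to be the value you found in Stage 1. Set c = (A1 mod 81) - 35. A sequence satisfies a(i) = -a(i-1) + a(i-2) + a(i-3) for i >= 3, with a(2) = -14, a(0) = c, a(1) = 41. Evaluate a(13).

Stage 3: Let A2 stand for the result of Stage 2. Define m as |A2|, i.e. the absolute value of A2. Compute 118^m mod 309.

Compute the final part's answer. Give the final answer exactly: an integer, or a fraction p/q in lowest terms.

Stage 1: cross terms: (7*-26 - 33*-39)=1105, (33*20 - -6*-26)=504, (-6*-39 - 7*20)=94; twice the area = |1703| = 1703; area = 1703/2; boundary points = 13 + 1 + 1 = 15; strictly interior points = area - boundary/2 + 1 = 845; answer 845
Stage 2: A1 = 845; c = 0; a(3) = -1*(-14) + 1*(41) + 1*(0) = 55; iterating: a(3)=55, a(4)=-28, a(5)=69, a(6)=-42, a(7)=83, a(8)=-56, a(9)=97, a(10)=-70, a(11)=111, a(12)=-84, a(13)=125; answer 125
Stage 3: A2 = 125; m = 125; squarings mod 309: 118^1=118, 118^2=19, 118^4=52, 118^8=232, 118^16=58, 118^32=274, 118^64=298; 118^125 = 118^1 * 118^4 * 118^8 * 118^16 * 118^32 * 118^64 = 25 (mod 309); answer 25

25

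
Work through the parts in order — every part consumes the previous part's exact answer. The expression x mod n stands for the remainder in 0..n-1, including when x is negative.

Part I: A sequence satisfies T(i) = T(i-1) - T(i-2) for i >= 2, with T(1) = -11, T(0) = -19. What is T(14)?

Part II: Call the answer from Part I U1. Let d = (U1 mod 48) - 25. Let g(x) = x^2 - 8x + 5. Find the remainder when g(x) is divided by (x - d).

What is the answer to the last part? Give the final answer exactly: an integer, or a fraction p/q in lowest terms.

Part I: T(2) = 1*(-11) - 1*(-19) = 8; iterating: T(2)=8, T(3)=19, T(4)=11, T(5)=-8, T(6)=-19, T(7)=-11, T(8)=8, T(9)=19, T(10)=11, T(11)=-8, T(12)=-19, T(13)=-11, T(14)=8; answer 8
Part II: U1 = 8; d = -17; remainder = value at the root: 1*(-17)^2 - 8*(-17)^1 + 5 = (289) + (136) + (5) = 430; answer 430

430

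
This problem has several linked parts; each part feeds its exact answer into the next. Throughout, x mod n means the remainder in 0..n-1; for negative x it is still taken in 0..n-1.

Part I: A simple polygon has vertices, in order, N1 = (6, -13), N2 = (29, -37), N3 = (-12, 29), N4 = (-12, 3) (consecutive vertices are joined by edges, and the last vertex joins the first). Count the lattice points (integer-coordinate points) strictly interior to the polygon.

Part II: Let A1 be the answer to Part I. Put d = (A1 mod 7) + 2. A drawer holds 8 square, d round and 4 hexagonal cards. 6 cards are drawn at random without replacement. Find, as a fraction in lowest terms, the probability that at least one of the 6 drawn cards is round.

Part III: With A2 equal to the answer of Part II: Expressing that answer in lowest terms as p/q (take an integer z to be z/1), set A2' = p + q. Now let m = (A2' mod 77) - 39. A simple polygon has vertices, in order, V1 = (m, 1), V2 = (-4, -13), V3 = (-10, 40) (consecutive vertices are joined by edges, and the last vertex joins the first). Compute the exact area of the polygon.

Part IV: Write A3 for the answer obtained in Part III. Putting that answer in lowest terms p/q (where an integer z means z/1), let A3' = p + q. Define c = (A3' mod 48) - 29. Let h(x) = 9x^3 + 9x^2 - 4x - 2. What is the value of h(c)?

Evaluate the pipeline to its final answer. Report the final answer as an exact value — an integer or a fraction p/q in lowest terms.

Part I: cross terms: (6*-37 - 29*-13)=155, (29*29 - -12*-37)=397, (-12*3 - -12*29)=312, (-12*-13 - 6*3)=138; twice the area = |1002| = 1002; area = 501; boundary points = 1 + 1 + 26 + 2 = 30; strictly interior points = area - boundary/2 + 1 = 487; answer 487
Part II: A1 = 487; d = 6; total draws C(18,6) = 18564; complement C(12,6) = 924; favorable 18564 - 924 = 17640; P = 210/221; answer 210/221
Part III: A2 = 210/221; threaded value p + q = 431; m = 7; cross terms: (7*-13 - -4*1)=-87, (-4*40 - -10*-13)=-290, (-10*1 - 7*40)=-290; twice the area = |-667| = 667; area = 667/2; answer 667/2
Part IV: A3 = 667/2; threaded value p + q = 669; c = 16; 9*(16)^3 + 9*(16)^2 - 4*(16)^1 - 2 = (36864) + (2304) + (-64) + (-2) = 39102; answer 39102

39102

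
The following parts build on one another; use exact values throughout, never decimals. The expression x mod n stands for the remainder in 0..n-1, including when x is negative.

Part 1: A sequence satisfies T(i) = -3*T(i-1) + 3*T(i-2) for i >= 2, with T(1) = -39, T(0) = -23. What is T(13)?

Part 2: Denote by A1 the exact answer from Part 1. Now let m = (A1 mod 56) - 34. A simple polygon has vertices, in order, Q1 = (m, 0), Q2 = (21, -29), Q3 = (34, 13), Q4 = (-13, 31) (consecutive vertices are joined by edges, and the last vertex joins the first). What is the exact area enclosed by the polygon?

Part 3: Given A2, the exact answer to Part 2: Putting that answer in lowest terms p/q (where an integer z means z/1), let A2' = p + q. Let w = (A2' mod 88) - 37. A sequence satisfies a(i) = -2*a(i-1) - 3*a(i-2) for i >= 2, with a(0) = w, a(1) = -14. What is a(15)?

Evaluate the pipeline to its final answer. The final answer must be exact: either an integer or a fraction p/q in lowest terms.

107416

Part 1: T(2) = -3*(-39) + 3*(-23) = 48; iterating: T(2)=48, T(3)=-261, T(4)=927, T(5)=-3564, T(6)=13473, T(7)=-51111, T(8)=193752, T(9)=-734589, T(10)=2785023, T(11)=-10558836, T(12)=40031577, T(13)=-151771239; answer -151771239
Part 2: A1 = -151771239; m = -17; cross terms: (-17*-29 - 21*0)=493, (21*13 - 34*-29)=1259, (34*31 - -13*13)=1223, (-13*0 - -17*31)=527; twice the area = |3502| = 3502; area = 1751; answer 1751
Part 3: A2 = 1751; threaded value p + q = 1752; w = 43; a(2) = -2*(-14) - 3*(43) = -101; iterating: a(2)=-101, a(3)=244, a(4)=-185, a(5)=-362, a(6)=1279, a(7)=-1472, a(8)=-893, a(9)=6202, a(10)=-9725, a(11)=844, a(12)=27487, a(13)=-57506, a(14)=32551, a(15)=107416; answer 107416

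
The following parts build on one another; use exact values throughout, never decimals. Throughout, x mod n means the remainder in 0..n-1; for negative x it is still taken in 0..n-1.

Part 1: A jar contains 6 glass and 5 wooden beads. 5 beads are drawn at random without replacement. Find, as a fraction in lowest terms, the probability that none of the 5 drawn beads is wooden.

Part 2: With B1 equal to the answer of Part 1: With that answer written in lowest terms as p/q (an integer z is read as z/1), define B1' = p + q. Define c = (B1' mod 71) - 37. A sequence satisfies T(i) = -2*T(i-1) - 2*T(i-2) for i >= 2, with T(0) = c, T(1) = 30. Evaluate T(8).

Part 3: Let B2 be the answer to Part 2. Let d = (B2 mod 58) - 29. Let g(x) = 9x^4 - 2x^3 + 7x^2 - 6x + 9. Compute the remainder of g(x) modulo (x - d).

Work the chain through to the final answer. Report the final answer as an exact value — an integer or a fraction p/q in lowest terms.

Part 1: total draws C(11,5) = 462; favorable C(6,5) = 6; P = 1/77; answer 1/77
Part 2: B1 = 1/77; threaded value p + q = 78; c = -30; T(2) = -2*(30) - 2*(-30) = 0; iterating: T(2)=0, T(3)=-60, T(4)=120, T(5)=-120, T(6)=0, T(7)=240, T(8)=-480; answer -480
Part 3: B2 = -480; d = 13; remainder = value at the root: 9*(13)^4 - 2*(13)^3 + 7*(13)^2 - 6*(13)^1 + 9 = (257049) + (-4394) + (1183) + (-78) + (9) = 253769; answer 253769

253769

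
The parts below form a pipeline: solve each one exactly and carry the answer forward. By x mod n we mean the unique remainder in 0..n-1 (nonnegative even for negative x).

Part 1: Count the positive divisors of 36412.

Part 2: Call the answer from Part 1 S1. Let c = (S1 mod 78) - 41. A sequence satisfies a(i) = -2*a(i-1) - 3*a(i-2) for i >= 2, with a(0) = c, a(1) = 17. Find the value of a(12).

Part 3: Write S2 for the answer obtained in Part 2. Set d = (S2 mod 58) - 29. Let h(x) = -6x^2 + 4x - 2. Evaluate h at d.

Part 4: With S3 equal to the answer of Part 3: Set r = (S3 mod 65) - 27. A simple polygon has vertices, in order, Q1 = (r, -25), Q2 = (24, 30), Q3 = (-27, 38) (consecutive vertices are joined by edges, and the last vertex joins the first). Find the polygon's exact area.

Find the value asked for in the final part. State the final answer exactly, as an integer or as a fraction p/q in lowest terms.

Part 1: 36412 = 2^2 * 9103; number of divisors = (2+1) * (1+1) = 6; answer 6
Part 2: S1 = 6; c = -35; a(2) = -2*(17) - 3*(-35) = 71; iterating: a(2)=71, a(3)=-193, a(4)=173, a(5)=233, a(6)=-985, a(7)=1271, a(8)=413, a(9)=-4639, a(10)=8039, a(11)=-2161, a(12)=-19795; answer -19795
Part 3: S2 = -19795; d = 12; -6*(12)^2 + 4*(12)^1 - 2 = (-864) + (48) + (-2) = -818; answer -818
Part 4: S3 = -818; r = 0; cross terms: (0*30 - 24*-25)=600, (24*38 - -27*30)=1722, (-27*-25 - 0*38)=675; twice the area = |2997| = 2997; area = 2997/2; answer 2997/2

2997/2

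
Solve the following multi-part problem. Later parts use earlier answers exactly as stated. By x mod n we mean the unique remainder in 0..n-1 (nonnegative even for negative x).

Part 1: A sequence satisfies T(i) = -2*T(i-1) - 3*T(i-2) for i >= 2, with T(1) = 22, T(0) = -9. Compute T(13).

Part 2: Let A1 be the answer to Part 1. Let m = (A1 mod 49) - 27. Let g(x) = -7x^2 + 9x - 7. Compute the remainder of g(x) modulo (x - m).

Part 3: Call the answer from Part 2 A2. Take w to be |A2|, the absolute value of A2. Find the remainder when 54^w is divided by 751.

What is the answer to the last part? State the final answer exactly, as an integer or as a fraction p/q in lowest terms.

Part 1: T(2) = -2*(22) - 3*(-9) = -17; iterating: T(2)=-17, T(3)=-32, T(4)=115, T(5)=-134, T(6)=-77, T(7)=556, T(8)=-881, T(9)=94, T(10)=2455, T(11)=-5192, T(12)=3019, T(13)=9538; answer 9538
Part 2: A1 = 9538; m = 5; remainder = value at the root: -7*(5)^2 + 9*(5)^1 - 7 = (-175) + (45) + (-7) = -137; answer -137
Part 3: A2 = -137; w = 137; squarings mod 751: 54^1=54, 54^2=663, 54^4=234, 54^8=684, 54^16=734, 54^32=289, 54^64=160, 54^128=66; 54^137 = 54^1 * 54^8 * 54^128 = 30 (mod 751); answer 30

30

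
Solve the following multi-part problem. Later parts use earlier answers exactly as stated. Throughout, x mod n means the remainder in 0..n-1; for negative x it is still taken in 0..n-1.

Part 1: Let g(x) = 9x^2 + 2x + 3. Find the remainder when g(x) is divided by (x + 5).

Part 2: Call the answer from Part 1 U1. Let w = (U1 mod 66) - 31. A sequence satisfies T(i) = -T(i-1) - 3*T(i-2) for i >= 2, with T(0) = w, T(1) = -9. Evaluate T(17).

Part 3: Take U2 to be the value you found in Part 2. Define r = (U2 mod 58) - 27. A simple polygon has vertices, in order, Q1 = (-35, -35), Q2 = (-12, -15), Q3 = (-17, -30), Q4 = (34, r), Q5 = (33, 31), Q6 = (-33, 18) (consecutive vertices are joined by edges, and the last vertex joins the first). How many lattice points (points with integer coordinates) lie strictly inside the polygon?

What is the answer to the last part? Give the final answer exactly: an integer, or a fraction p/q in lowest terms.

Part 1: remainder = value at the root: 9*(-5)^2 + 2*(-5)^1 + 3 = (225) + (-10) + (3) = 218; answer 218
Part 2: U1 = 218; w = -11; T(2) = -1*(-9) - 3*(-11) = 42; iterating: T(2)=42, T(3)=-15, T(4)=-111, T(5)=156, T(6)=177, T(7)=-645, T(8)=114, T(9)=1821, T(10)=-2163, T(11)=-3300, T(12)=9789, T(13)=111, T(14)=-29478, T(15)=29145, T(16)=59289, T(17)=-146724; answer -146724
Part 3: U2 = -146724; r = -11; cross terms: (-35*-15 - -12*-35)=105, (-12*-30 - -17*-15)=105, (-17*-11 - 34*-30)=1207, (34*31 - 33*-11)=1417, (33*18 - -33*31)=1617, (-33*-35 - -35*18)=1785; twice the area = |6236| = 6236; area = 3118; boundary points = 1 + 5 + 1 + 1 + 1 + 1 = 10; strictly interior points = area - boundary/2 + 1 = 3114; answer 3114

3114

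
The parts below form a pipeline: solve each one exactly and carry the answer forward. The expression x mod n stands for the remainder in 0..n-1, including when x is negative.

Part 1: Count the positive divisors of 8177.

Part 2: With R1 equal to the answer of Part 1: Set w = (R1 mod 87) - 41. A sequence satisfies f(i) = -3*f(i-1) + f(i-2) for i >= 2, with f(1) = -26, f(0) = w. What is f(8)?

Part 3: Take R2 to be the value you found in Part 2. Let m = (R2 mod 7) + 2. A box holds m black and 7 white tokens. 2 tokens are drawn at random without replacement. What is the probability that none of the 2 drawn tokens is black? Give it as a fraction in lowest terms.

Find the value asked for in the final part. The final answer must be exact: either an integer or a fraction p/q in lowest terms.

Part 1: 8177 = 13 * 17 * 37; number of divisors = (1+1) * (1+1) * (1+1) = 8; answer 8
Part 2: R1 = 8; w = -33; f(2) = -3*(-26) + 1*(-33) = 45; iterating: f(2)=45, f(3)=-161, f(4)=528, f(5)=-1745, f(6)=5763, f(7)=-19034, f(8)=62865; answer 62865
Part 3: R2 = 62865; m = 7; total draws C(14,2) = 91; favorable C(7,2) = 21; P = 3/13; answer 3/13

3/13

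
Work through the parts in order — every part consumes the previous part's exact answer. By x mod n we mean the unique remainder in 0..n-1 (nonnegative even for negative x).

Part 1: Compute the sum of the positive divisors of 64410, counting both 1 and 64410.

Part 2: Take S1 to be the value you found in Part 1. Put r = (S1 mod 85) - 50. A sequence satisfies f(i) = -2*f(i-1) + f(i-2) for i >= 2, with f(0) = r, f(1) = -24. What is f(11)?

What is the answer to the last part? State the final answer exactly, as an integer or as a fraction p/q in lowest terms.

-78334

Part 1: 64410 = 2 * 3 * 5 * 19 * 113; sigma = (1 + 2) * (1 + 3) * (1 + 5) * (1 + 19) * (1 + 113) = 3 * 4 * 6 * 20 * 114 = 164160; answer 164160
Part 2: S1 = 164160; r = -25; f(2) = -2*(-24) + 1*(-25) = 23; iterating: f(2)=23, f(3)=-70, f(4)=163, f(5)=-396, f(6)=955, f(7)=-2306, f(8)=5567, f(9)=-13440, f(10)=32447, f(11)=-78334; answer -78334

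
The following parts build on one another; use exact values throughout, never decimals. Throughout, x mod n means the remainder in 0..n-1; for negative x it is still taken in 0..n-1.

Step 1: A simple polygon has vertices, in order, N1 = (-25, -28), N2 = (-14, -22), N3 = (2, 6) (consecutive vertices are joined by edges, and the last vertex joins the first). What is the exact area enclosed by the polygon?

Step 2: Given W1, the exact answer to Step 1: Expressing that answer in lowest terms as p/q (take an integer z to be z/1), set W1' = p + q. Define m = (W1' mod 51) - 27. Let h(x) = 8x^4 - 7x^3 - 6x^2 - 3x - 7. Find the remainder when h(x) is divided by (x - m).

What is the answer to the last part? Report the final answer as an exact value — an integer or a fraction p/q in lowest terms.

1945739

Step 1: cross terms: (-25*-22 - -14*-28)=158, (-14*6 - 2*-22)=-40, (2*-28 - -25*6)=94; twice the area = |212| = 212; area = 106; answer 106
Step 2: W1 = 106; threaded value p + q = 107; m = -22; remainder = value at the root: 8*(-22)^4 - 7*(-22)^3 - 6*(-22)^2 - 3*(-22)^1 - 7 = (1874048) + (74536) + (-2904) + (66) + (-7) = 1945739; answer 1945739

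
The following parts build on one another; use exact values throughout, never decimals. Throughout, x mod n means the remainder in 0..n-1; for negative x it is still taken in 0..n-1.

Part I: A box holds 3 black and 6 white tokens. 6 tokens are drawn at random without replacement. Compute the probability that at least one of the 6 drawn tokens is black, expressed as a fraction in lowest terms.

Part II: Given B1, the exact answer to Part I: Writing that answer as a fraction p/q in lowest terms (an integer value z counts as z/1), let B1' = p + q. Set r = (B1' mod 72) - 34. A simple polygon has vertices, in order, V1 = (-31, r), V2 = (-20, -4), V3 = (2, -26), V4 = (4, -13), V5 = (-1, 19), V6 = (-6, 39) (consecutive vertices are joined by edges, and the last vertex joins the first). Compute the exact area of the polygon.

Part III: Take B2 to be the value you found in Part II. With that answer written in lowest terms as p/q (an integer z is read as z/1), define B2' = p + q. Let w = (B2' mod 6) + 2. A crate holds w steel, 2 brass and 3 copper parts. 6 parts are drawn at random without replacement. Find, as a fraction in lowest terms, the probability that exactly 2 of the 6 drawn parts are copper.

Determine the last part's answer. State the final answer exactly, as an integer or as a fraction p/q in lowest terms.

9/22

Part I: total draws C(9,6) = 84; complement C(6,6) = 1; favorable 84 - 1 = 83; P = 83/84; answer 83/84
Part II: B1 = 83/84; threaded value p + q = 167; r = -11; cross terms: (-31*-4 - -20*-11)=-96, (-20*-26 - 2*-4)=528, (2*-13 - 4*-26)=78, (4*19 - -1*-13)=63, (-1*39 - -6*19)=75, (-6*-11 - -31*39)=1275; twice the area = |1923| = 1923; area = 1923/2; answer 1923/2
Part III: B2 = 1923/2; threaded value p + q = 1925; w = 7; total draws C(12,6) = 924; favorable C(3,2)*C(9,4) = 378; P = 9/22; answer 9/22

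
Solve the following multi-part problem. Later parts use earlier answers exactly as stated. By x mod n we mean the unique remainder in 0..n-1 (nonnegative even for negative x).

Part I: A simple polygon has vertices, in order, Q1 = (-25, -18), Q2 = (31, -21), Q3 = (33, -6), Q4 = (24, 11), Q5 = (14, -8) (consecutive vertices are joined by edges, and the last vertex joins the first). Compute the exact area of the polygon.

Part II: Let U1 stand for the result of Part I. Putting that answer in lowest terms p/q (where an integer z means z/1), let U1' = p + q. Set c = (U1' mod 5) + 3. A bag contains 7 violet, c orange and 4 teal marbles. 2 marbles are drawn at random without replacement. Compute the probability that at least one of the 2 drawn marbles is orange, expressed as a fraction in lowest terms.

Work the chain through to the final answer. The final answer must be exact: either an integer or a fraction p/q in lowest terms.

10/21

Part I: cross terms: (-25*-21 - 31*-18)=1083, (31*-6 - 33*-21)=507, (33*11 - 24*-6)=507, (24*-8 - 14*11)=-346, (14*-18 - -25*-8)=-452; twice the area = |1299| = 1299; area = 1299/2; answer 1299/2
Part II: U1 = 1299/2; threaded value p + q = 1301; c = 4; total draws C(15,2) = 105; complement C(11,2) = 55; favorable 105 - 55 = 50; P = 10/21; answer 10/21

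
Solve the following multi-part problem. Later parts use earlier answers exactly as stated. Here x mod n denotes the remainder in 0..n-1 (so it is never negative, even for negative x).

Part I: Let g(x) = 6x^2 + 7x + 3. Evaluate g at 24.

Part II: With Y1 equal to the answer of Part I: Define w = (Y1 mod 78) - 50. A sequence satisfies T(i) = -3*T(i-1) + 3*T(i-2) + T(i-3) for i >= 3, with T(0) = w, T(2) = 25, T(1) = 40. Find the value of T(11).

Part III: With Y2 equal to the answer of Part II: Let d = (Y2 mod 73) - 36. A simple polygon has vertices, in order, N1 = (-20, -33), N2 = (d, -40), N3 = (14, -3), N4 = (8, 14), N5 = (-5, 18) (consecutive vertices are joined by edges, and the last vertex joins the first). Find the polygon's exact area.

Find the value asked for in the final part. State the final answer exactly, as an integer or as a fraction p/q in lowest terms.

Part I: 6*(24)^2 + 7*(24)^1 + 3 = (3456) + (168) + (3) = 3627; answer 3627
Part II: Y1 = 3627; w = -11; T(3) = -3*(25) + 3*(40) + 1*(-11) = 34; iterating: T(3)=34, T(4)=13, T(5)=88, T(6)=-191, T(7)=850, T(8)=-3035, T(9)=11464, T(10)=-42647, T(11)=159298; answer 159298
Part III: Y2 = 159298; d = -24; cross terms: (-20*-40 - -24*-33)=8, (-24*-3 - 14*-40)=632, (14*14 - 8*-3)=220, (8*18 - -5*14)=214, (-5*-33 - -20*18)=525; twice the area = |1599| = 1599; area = 1599/2; answer 1599/2

1599/2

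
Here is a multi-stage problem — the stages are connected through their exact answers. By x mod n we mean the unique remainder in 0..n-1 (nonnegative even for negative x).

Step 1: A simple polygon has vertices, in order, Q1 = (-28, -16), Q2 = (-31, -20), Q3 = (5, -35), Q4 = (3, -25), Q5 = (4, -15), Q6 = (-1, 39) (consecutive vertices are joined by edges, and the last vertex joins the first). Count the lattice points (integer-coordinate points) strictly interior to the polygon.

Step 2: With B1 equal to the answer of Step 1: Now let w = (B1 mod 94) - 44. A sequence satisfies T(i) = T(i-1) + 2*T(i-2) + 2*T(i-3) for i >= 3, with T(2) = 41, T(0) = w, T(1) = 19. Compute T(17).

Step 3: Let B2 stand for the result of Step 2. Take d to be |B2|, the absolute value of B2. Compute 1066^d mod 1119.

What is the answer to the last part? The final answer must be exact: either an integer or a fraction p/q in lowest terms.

388

Step 1: cross terms: (-28*-20 - -31*-16)=64, (-31*-35 - 5*-20)=1185, (5*-25 - 3*-35)=-20, (3*-15 - 4*-25)=55, (4*39 - -1*-15)=141, (-1*-16 - -28*39)=1108; twice the area = |2533| = 2533; area = 2533/2; boundary points = 1 + 3 + 2 + 1 + 1 + 1 = 9; strictly interior points = area - boundary/2 + 1 = 1263; answer 1263
Step 2: B1 = 1263; w = -3; T(3) = 1*(41) + 2*(19) + 2*(-3) = 73; iterating: T(3)=73, T(4)=193, T(5)=421, T(6)=953, T(7)=2181, T(8)=4929, T(9)=11197, T(10)=25417, T(11)=57669, T(12)=130897, T(13)=297069, T(14)=674201, T(15)=1530133, T(16)=3472673, T(17)=7881341; answer 7881341
Step 3: B2 = 7881341; d = 7881341; squarings mod 1119: 1066^1=1066, 1066^2=571, 1066^4=412, 1066^8=775, 1066^16=841, 1066^32=73, 1066^64=853, 1066^128=259, 1066^256=1060, 1066^512=124, 1066^1024=829, 1066^2048=175, 1066^4096=412, 1066^8192=775, 1066^16384=841, 1066^32768=73, 1066^65536=853, 1066^131072=259, 1066^262144=1060, 1066^524288=124, 1066^1048576=829, 1066^2097152=175, 1066^4194304=412; 1066^7881341 = 1066^1 * 1066^4 * 1066^8 * 1066^16 * 1066^32 * 1066^64 * 1066^512 * 1066^16384 * 1066^524288 * 1066^1048576 * 1066^2097152 * 1066^4194304 = 388 (mod 1119); answer 388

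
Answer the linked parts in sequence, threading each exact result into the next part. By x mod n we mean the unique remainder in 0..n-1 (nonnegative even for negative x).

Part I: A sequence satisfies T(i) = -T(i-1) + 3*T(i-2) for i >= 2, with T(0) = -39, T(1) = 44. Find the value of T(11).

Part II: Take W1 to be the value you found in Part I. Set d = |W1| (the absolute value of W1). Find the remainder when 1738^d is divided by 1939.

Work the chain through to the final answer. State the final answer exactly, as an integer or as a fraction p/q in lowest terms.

298

Part I: T(2) = -1*(44) + 3*(-39) = -161; iterating: T(2)=-161, T(3)=293, T(4)=-776, T(5)=1655, T(6)=-3983, T(7)=8948, T(8)=-20897, T(9)=47741, T(10)=-110432, T(11)=253655; answer 253655
Part II: W1 = 253655; d = 253655; squarings mod 1939: 1738^1=1738, 1738^2=1621, 1738^4=296, 1738^8=361, 1738^16=408, 1738^32=1649, 1738^64=723, 1738^128=1138, 1738^256=1731, 1738^512=606, 1738^1024=765, 1738^2048=1586, 1738^4096=513, 1738^8192=1404, 1738^16384=1192, 1738^32768=1516, 1738^65536=541, 1738^131072=1831; 1738^253655 = 1738^1 * 1738^2 * 1738^4 * 1738^16 * 1738^64 * 1738^128 * 1738^512 * 1738^1024 * 1738^2048 * 1738^4096 * 1738^16384 * 1738^32768 * 1738^65536 * 1738^131072 = 298 (mod 1939); answer 298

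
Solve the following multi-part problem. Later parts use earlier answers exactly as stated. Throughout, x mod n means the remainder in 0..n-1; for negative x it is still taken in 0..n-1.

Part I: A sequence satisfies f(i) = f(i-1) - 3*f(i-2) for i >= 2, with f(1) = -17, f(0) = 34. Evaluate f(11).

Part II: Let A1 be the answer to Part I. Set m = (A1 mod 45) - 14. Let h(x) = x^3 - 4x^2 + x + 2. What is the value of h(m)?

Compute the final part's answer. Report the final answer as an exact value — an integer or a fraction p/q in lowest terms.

Part I: f(2) = 1*(-17) - 3*(34) = -119; iterating: f(2)=-119, f(3)=-68, f(4)=289, f(5)=493, f(6)=-374, f(7)=-1853, f(8)=-731, f(9)=4828, f(10)=7021, f(11)=-7463; answer -7463
Part II: A1 = -7463; m = -7; 1*(-7)^3 - 4*(-7)^2 + 1*(-7)^1 + 2 = (-343) + (-196) + (-7) + (2) = -544; answer -544

-544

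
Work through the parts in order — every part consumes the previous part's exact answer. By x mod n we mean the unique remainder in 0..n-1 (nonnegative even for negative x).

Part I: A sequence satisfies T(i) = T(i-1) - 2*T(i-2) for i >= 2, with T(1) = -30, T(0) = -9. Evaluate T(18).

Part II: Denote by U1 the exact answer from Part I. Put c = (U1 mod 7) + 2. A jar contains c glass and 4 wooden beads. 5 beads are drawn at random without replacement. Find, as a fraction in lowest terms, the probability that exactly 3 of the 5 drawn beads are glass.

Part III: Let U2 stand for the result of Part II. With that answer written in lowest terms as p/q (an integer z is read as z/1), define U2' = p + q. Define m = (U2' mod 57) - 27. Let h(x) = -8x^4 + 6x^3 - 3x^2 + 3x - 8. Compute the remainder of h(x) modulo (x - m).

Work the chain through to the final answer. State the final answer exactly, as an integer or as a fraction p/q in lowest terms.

Part I: T(2) = 1*(-30) - 2*(-9) = -12; iterating: T(2)=-12, T(3)=48, T(4)=72, T(5)=-24, T(6)=-168, T(7)=-120, T(8)=216, T(9)=456, T(10)=24, T(11)=-888, T(12)=-936, T(13)=840, T(14)=2712, T(15)=1032, T(16)=-4392, T(17)=-6456, T(18)=2328; answer 2328
Part II: U1 = 2328; c = 6; total draws C(10,5) = 252; favorable C(6,3)*C(4,2) = 120; P = 10/21; answer 10/21
Part III: U2 = 10/21; threaded value p + q = 31; m = 4; remainder = value at the root: -8*(4)^4 + 6*(4)^3 - 3*(4)^2 + 3*(4)^1 - 8 = (-2048) + (384) + (-48) + (12) + (-8) = -1708; answer -1708

-1708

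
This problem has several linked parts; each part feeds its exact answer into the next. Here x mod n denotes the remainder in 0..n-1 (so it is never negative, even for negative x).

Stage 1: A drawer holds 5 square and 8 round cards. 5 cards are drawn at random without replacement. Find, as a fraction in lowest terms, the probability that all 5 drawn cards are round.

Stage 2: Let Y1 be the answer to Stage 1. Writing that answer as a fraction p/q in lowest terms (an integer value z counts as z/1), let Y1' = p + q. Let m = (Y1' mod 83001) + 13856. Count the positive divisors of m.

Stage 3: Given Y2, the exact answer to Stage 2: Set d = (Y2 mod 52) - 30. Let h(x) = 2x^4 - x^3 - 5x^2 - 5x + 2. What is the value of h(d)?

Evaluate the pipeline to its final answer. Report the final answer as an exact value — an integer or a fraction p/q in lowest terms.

1247486

Stage 1: total draws C(13,5) = 1287; favorable C(8,5) = 56; P = 56/1287; answer 56/1287
Stage 2: Y1 = 56/1287; threaded value p + q = 1343; m = 15199; 15199 is prime, so its only divisors are 1 and 15199; count = 2; answer 2
Stage 3: Y2 = 2; d = -28; 2*(-28)^4 - 1*(-28)^3 - 5*(-28)^2 - 5*(-28)^1 + 2 = (1229312) + (21952) + (-3920) + (140) + (2) = 1247486; answer 1247486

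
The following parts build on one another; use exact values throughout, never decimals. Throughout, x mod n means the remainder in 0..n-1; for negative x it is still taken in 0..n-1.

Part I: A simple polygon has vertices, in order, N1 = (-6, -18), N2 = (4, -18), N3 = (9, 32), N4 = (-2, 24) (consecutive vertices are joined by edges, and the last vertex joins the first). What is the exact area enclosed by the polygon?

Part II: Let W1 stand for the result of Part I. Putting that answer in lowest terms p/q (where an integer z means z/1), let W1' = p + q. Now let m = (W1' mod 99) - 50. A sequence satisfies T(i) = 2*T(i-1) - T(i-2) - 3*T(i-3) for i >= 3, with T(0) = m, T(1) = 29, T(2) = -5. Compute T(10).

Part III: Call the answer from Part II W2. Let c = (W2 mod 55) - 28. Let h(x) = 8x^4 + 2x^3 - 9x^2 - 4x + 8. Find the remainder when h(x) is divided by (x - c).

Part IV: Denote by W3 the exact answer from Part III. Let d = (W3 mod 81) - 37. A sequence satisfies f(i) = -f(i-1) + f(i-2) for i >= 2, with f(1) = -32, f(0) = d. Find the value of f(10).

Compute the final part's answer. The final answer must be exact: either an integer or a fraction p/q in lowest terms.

2100

Part I: cross terms: (-6*-18 - 4*-18)=180, (4*32 - 9*-18)=290, (9*24 - -2*32)=280, (-2*-18 - -6*24)=180; twice the area = |930| = 930; area = 465; answer 465
Part II: W1 = 465; threaded value p + q = 466; m = 20; T(3) = 2*(-5) - 1*(29) - 3*(20) = -99; iterating: T(3)=-99, T(4)=-280, T(5)=-446, T(6)=-315, T(7)=656, T(8)=2965, T(9)=6219, T(10)=7505; answer 7505
Part III: W2 = 7505; c = -3; remainder = value at the root: 8*(-3)^4 + 2*(-3)^3 - 9*(-3)^2 - 4*(-3)^1 + 8 = (648) + (-54) + (-81) + (12) + (8) = 533; answer 533
Part IV: W3 = 533; d = 10; f(2) = -1*(-32) + 1*(10) = 42; iterating: f(2)=42, f(3)=-74, f(4)=116, f(5)=-190, f(6)=306, f(7)=-496, f(8)=802, f(9)=-1298, f(10)=2100; answer 2100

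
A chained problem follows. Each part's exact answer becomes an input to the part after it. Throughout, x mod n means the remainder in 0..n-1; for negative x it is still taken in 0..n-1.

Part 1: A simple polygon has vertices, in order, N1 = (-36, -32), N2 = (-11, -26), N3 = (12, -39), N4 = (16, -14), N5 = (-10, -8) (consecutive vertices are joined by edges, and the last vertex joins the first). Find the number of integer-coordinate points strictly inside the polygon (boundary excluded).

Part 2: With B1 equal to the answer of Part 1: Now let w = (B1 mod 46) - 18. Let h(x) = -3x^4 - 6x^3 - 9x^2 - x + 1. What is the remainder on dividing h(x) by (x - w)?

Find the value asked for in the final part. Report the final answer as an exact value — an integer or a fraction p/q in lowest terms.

Part 1: cross terms: (-36*-26 - -11*-32)=584, (-11*-39 - 12*-26)=741, (12*-14 - 16*-39)=456, (16*-8 - -10*-14)=-268, (-10*-32 - -36*-8)=32; twice the area = |1545| = 1545; area = 1545/2; boundary points = 1 + 1 + 1 + 2 + 2 = 7; strictly interior points = area - boundary/2 + 1 = 770; answer 770
Part 2: B1 = 770; w = 16; remainder = value at the root: -3*(16)^4 - 6*(16)^3 - 9*(16)^2 - 1*(16)^1 + 1 = (-196608) + (-24576) + (-2304) + (-16) + (1) = -223503; answer -223503

-223503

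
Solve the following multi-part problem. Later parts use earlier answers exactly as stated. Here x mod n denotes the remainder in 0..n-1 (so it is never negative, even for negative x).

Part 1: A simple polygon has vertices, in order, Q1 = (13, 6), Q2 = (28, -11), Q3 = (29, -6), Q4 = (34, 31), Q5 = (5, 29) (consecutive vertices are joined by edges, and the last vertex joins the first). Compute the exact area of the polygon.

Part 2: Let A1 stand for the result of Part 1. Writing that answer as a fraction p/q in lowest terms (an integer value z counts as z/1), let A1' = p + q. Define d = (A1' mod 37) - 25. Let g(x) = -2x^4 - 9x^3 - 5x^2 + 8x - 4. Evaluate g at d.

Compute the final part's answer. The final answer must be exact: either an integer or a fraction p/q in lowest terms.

0

Part 1: cross terms: (13*-11 - 28*6)=-311, (28*-6 - 29*-11)=151, (29*31 - 34*-6)=1103, (34*29 - 5*31)=831, (5*6 - 13*29)=-347; twice the area = |1427| = 1427; area = 1427/2; answer 1427/2
Part 2: A1 = 1427/2; threaded value p + q = 1429; d = -2; -2*(-2)^4 - 9*(-2)^3 - 5*(-2)^2 + 8*(-2)^1 - 4 = (-32) + (72) + (-20) + (-16) + (-4) = 0; answer 0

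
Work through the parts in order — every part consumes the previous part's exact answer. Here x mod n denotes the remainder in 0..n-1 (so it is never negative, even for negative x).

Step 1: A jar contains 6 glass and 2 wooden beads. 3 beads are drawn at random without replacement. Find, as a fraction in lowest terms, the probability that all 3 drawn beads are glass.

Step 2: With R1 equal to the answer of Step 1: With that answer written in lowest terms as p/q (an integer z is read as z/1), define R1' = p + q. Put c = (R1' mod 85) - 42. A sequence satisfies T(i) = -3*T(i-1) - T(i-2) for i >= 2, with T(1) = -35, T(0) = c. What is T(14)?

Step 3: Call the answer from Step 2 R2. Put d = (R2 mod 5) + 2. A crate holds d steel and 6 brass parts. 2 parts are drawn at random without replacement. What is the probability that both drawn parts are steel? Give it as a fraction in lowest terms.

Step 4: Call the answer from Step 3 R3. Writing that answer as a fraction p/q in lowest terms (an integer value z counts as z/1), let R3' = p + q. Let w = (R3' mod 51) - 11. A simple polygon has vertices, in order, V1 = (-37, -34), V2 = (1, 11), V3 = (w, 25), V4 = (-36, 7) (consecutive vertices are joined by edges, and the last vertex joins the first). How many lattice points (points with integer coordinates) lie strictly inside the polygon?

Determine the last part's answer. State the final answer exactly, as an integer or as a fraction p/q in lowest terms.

Step 1: total draws C(8,3) = 56; favorable C(6,3) = 20; P = 5/14; answer 5/14
Step 2: R1 = 5/14; threaded value p + q = 19; c = -23; T(2) = -3*(-35) - 1*(-23) = 128; iterating: T(2)=128, T(3)=-349, T(4)=919, T(5)=-2408, T(6)=6305, T(7)=-16507, T(8)=43216, T(9)=-113141, T(10)=296207, T(11)=-775480, T(12)=2030233, T(13)=-5315219, T(14)=13915424; answer 13915424
Step 3: R2 = 13915424; d = 6; total draws C(12,2) = 66; favorable C(6,2) = 15; P = 5/22; answer 5/22
Step 4: R3 = 5/22; threaded value p + q = 27; w = 16; cross terms: (-37*11 - 1*-34)=-373, (1*25 - 16*11)=-151, (16*7 - -36*25)=1012, (-36*-34 - -37*7)=1483; twice the area = |1971| = 1971; area = 1971/2; boundary points = 1 + 1 + 2 + 1 = 5; strictly interior points = area - boundary/2 + 1 = 984; answer 984

984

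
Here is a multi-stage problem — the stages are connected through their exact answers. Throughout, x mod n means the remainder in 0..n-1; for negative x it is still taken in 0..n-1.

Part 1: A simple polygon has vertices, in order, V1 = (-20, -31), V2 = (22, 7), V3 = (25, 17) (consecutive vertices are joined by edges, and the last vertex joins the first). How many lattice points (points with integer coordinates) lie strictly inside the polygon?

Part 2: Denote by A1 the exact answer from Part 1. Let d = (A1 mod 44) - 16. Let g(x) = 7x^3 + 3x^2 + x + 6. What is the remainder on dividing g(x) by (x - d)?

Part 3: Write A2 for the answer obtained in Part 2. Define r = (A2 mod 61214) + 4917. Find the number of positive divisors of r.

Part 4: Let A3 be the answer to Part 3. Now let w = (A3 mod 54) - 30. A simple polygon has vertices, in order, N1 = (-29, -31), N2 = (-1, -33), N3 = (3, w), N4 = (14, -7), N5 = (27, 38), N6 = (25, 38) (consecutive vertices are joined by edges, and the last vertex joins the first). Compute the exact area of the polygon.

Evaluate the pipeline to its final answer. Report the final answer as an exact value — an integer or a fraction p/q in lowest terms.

1229

Part 1: cross terms: (-20*7 - 22*-31)=542, (22*17 - 25*7)=199, (25*-31 - -20*17)=-435; twice the area = |306| = 306; area = 153; boundary points = 2 + 1 + 3 = 6; strictly interior points = area - boundary/2 + 1 = 151; answer 151
Part 2: A1 = 151; d = 3; remainder = value at the root: 7*(3)^3 + 3*(3)^2 + 1*(3)^1 + 6 = (189) + (27) + (3) + (6) = 225; answer 225
Part 3: A2 = 225; r = 5142; 5142 = 2 * 3 * 857; number of divisors = (1+1) * (1+1) * (1+1) = 8; answer 8
Part 4: A3 = 8; w = -22; cross terms: (-29*-33 - -1*-31)=926, (-1*-22 - 3*-33)=121, (3*-7 - 14*-22)=287, (14*38 - 27*-7)=721, (27*38 - 25*38)=76, (25*-31 - -29*38)=327; twice the area = |2458| = 2458; area = 1229; answer 1229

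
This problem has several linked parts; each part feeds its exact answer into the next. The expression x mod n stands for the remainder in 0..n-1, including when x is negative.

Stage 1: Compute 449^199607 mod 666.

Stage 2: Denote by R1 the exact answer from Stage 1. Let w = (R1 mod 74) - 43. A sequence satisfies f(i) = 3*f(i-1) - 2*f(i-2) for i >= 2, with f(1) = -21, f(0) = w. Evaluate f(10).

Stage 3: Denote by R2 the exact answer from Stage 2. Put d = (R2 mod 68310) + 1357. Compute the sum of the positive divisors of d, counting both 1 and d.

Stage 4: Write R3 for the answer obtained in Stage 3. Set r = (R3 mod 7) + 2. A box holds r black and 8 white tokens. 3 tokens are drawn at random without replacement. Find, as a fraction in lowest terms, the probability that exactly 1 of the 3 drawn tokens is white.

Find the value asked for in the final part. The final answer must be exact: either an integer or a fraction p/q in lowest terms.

1/15

Stage 1: squarings mod 666: 449^1=449, 449^2=469, 449^4=181, 449^8=127, 449^16=145, 449^32=379, 449^64=451, 449^128=271, 449^256=181, 449^512=127, 449^1024=145, 449^2048=379, 449^4096=451, 449^8192=271, 449^16384=181, 449^32768=127, 449^65536=145, 449^131072=379; 449^199607 = 449^1 * 449^2 * 449^4 * 449^16 * 449^32 * 449^128 * 449^256 * 449^512 * 449^2048 * 449^65536 * 449^131072 = 575 (mod 666); answer 575
Stage 2: R1 = 575; w = 14; f(2) = 3*(-21) - 2*(14) = -91; iterating: f(2)=-91, f(3)=-231, f(4)=-511, f(5)=-1071, f(6)=-2191, f(7)=-4431, f(8)=-8911, f(9)=-17871, f(10)=-35791; answer -35791
Stage 3: R2 = -35791; d = 33876; 33876 = 2^2 * 3^2 * 941; sigma = (1 + 2 + 4) * (1 + 3 + 9) * (1 + 941) = 7 * 13 * 942 = 85722; answer 85722
Stage 4: R3 = 85722; r = 2; total draws C(10,3) = 120; favorable C(8,1)*C(2,2) = 8; P = 1/15; answer 1/15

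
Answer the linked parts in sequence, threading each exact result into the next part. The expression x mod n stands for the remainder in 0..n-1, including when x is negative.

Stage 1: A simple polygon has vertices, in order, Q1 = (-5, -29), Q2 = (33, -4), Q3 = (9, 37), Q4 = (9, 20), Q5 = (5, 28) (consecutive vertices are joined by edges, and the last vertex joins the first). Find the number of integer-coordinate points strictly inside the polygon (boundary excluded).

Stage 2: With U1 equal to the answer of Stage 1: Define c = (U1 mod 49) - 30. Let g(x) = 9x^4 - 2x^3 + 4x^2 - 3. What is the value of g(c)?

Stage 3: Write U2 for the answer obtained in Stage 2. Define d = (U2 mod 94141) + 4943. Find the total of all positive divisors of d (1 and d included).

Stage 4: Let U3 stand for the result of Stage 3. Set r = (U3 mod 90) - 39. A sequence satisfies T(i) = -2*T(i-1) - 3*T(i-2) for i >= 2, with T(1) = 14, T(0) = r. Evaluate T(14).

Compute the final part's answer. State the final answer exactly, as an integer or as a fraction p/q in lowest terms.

Stage 1: cross terms: (-5*-4 - 33*-29)=977, (33*37 - 9*-4)=1257, (9*20 - 9*37)=-153, (9*28 - 5*20)=152, (5*-29 - -5*28)=-5; twice the area = |2228| = 2228; area = 1114; boundary points = 1 + 1 + 17 + 4 + 1 = 24; strictly interior points = area - boundary/2 + 1 = 1103; answer 1103
Stage 2: U1 = 1103; c = -5; 9*(-5)^4 - 2*(-5)^3 + 4*(-5)^2 - 3 = (5625) + (250) + (100) + (-3) = 5972; answer 5972
Stage 3: U2 = 5972; d = 10915; 10915 = 5 * 37 * 59; sigma = (1 + 5) * (1 + 37) * (1 + 59) = 6 * 38 * 60 = 13680; answer 13680
Stage 4: U3 = 13680; r = -39; T(2) = -2*(14) - 3*(-39) = 89; iterating: T(2)=89, T(3)=-220, T(4)=173, T(5)=314, T(6)=-1147, T(7)=1352, T(8)=737, T(9)=-5530, T(10)=8849, T(11)=-1108, T(12)=-24331, T(13)=51986, T(14)=-30979; answer -30979

-30979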